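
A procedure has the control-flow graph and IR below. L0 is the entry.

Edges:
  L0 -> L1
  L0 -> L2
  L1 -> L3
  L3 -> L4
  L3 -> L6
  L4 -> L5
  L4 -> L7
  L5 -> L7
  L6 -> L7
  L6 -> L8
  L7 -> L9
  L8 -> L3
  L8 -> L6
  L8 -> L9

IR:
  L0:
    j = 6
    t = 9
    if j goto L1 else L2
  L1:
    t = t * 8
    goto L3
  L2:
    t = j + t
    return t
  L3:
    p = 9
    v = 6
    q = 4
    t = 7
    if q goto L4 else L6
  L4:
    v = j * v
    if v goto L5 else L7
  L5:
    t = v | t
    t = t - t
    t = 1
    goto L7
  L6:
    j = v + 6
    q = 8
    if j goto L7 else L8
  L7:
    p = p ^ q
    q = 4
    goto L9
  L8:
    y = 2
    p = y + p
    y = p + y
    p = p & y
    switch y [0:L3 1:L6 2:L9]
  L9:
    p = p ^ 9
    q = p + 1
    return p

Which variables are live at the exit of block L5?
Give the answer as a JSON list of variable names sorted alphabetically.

Block summaries:
  L0: {j,t} / ∅
  L1: {t} / {t}
  L2: {t} / {j,t}
  L3: {p,q,t,v} / ∅
  L4: {v} / {j,v}
  L5: {t} / {t,v}
  L6: {j,q} / {v}
  L7: {p,q} / {p,q}
  L8: {p,y} / {p}
  L9: {p,q} / {p}

Backward fixpoint:
  live L0: ∅→{j,t}
  live L1: {j,t}→{j}
  live L2: {j,t}→∅
  live L3: {j}→{j,p,q,t,v}
  live L4: {j,p,q,t,v}→{p,q,t,v}
  live L5: {p,q,t,v}→{p,q}
  live L6: {p,v}→{j,p,q,v}
  live L7: {p,q}→{p}
  live L8: {j,p,v}→{j,p,v}
  live L9: {p}→∅

live-out(L5) = ["p", "q"]

Answer: ["p", "q"]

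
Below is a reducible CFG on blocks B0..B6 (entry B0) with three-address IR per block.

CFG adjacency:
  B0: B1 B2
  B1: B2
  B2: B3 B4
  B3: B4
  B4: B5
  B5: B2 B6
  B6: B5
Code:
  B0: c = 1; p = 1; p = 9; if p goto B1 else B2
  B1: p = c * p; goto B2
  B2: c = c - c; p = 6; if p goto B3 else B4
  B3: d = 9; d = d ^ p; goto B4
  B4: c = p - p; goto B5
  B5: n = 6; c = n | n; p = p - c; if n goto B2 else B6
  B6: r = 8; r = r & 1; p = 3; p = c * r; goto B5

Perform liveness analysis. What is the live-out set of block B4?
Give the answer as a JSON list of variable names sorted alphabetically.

Block summaries:
  B0 def {c,p} use ∅
  B1 def {p} use {c,p}
  B2 def {c,p} use {c}
  B3 def {d} use {p}
  B4 def {c} use {p}
  B5 def {c,n,p} use {p}
  B6 def {p,r} use {c}

Liveness:
  B0: in=∅ out={c,p}
  B1: in={c,p} out={c}
  B2: in={c} out={p}
  B3: in={p} out={p}
  B4: in={p} out={p}
  B5: in={p} out={c}
  B6: in={c} out={p}

live-out(B4) = ["p"]

Answer: ["p"]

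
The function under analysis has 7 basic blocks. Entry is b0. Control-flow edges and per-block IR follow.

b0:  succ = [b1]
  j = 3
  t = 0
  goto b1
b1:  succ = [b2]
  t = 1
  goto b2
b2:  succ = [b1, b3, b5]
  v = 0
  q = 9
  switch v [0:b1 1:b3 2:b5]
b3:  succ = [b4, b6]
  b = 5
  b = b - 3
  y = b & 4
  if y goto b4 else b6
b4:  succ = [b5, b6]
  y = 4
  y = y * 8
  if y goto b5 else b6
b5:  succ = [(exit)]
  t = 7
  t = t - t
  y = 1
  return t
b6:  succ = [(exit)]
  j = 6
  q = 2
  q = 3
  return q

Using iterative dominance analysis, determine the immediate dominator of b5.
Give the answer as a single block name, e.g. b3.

Answer: b2

Analysis:
idom tree: b1←b0 b2←b1 b3←b2 b4←b3 b5←b2 b6←b3
Dom∩ at merges:
  b1: preds {b0,b2}: {b0} ∩ {b0,b1,b2} = {b0}; idom=b0
  b5: preds {b2,b4}: {b0,b1,b2} ∩ {b0,b1,b2,b3,b4} = {b0,b1,b2}; idom=b2
  b6: preds {b3,b4}: {b0,b1,b2,b3} ∩ {b0,b1,b2,b3,b4} = {b0,b1,b2,b3}; idom=b3

idom(b5) = b2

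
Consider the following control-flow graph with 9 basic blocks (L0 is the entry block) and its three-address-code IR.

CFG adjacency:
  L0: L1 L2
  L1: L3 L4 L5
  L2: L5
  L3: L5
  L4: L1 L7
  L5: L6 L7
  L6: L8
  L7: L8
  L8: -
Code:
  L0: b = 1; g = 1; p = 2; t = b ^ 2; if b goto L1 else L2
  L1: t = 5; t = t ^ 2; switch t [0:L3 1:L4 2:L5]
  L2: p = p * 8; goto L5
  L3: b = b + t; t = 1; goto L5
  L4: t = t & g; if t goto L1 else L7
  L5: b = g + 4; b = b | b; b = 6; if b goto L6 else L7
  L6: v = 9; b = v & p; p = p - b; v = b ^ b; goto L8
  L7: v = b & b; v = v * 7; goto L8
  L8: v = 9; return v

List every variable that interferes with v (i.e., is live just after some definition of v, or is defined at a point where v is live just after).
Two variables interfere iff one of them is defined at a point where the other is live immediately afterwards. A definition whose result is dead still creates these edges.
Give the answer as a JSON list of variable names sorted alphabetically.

Block summaries:
  L0 def {b,g,p,t} use ∅
  L1 def {t} use ∅
  L2 def {p} use {p}
  L3 def {b,t} use {b,t}
  L4 def {t} use {g,t}
  L5 def {b} use {g}
  L6 def {b,p,v} use {p}
  L7 def {v} use {b}
  L8 def {v} use ∅

Live sets:
  live L0: ∅→{b,g,p}
  live L1: {b,g,p}→{b,g,p,t}
  live L2: {g,p}→{g,p}
  live L3: {b,g,p,t}→{g,p}
  live L4: {b,g,p,t}→{b,g,p}
  live L5: {g,p}→{b,p}
  live L6: {p}→∅
  live L7: {b}→∅
  live L8: ∅→∅

Conflict graph:
  b: {g,p,t}
  g: {b,p,t}
  p: {b,g,t,v}
  t: {b,g,p}
  v: {p}

N(v) = ["p"]

Answer: ["p"]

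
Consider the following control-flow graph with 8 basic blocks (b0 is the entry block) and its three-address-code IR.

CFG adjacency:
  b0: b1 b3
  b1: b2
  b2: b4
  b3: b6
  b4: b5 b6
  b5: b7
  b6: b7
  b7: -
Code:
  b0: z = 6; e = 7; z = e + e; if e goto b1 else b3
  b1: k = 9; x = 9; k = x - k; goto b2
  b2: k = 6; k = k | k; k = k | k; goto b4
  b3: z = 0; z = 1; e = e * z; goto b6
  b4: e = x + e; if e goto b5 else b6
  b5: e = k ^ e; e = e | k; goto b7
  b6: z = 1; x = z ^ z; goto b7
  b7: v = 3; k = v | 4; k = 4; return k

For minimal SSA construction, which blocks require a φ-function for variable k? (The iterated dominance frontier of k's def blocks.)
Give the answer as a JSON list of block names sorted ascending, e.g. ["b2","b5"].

Answer: ["b6", "b7"]

Working:
idom tree: b1←b0 b2←b1 b3←b0 b4←b2 b5←b4 b6←b0 b7←b0
Join-block Dom:
  b6: preds {b3,b4}: {b0,b3} ∩ {b0,b1,b2,b4} = {b0}; idom=b0
  b7: preds {b5,b6}: {b0,b1,b2,b4,b5} ∩ {b0,b6} = {b0}; idom=b0

DF walk-up:
  b6←b3: walk b3 to b0
  b6←b4: walk b4→b2→b1 to b0
  b7←b5: walk b5→b4→b2→b1 to b0
  b7←b6: walk b6 to b0
  b0: DF=∅
  b1: DF={b6,b7}
  b2: DF={b6,b7}
  b3: DF={b6}
  b4: DF={b6,b7}
  b5: DF={b7}
  b6: DF={b7}
  b7: DF=∅

φ for k: defs {b1,b2,b7}
  DF⁺ = {b6,b7}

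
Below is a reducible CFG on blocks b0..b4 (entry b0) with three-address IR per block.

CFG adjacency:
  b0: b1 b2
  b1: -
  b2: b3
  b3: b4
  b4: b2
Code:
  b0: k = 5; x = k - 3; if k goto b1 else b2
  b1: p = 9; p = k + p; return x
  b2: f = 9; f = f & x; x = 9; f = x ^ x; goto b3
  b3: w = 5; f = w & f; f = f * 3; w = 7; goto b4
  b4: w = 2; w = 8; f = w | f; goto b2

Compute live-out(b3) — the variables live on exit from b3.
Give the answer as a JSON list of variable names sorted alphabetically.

Answer: ["f", "x"]

Working:
def/use:
  b0: {k,x} / ∅
  b1: {p} / {k,x}
  b2: {f,x} / {x}
  b3: {f,w} / {f}
  b4: {f,w} / {f}

Liveness:
  b0: in=∅ out={k,x}
  b1: in={k,x} out=∅
  b2: in={x} out={f,x}
  b3: in={f,x} out={f,x}
  b4: in={f,x} out={x}

live-out(b3) = ["f", "x"]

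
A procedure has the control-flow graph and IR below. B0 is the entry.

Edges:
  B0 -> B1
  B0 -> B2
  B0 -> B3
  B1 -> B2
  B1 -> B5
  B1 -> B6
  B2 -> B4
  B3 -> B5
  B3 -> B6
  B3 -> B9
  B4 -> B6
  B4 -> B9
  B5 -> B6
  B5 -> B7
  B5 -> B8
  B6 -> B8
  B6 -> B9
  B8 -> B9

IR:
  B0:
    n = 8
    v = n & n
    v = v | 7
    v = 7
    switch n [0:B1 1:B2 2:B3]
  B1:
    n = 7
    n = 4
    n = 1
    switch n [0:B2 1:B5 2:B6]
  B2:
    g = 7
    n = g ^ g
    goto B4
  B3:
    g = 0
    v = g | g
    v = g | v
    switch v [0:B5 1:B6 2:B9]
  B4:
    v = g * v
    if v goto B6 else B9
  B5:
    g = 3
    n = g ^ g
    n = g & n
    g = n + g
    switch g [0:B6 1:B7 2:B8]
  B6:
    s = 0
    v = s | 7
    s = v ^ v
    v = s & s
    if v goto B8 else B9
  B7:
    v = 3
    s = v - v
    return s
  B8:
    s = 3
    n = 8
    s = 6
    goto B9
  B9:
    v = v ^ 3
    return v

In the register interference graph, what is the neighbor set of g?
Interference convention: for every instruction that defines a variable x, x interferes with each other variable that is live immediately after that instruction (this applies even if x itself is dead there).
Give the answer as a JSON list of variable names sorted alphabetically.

Answer: ["n", "v"]

Working:
def/use:
  B0: {n,v} / ∅
  B1: {n} / ∅
  B2: {g,n} / ∅
  B3: {g,v} / ∅
  B4: {v} / {g,v}
  B5: {g,n} / ∅
  B6: {s,v} / ∅
  B7: {s,v} / ∅
  B8: {n,s} / ∅
  B9: {v} / {v}

Liveness:
  B0: in=∅ out={v}
  B1: in={v} out={v}
  B2: in={v} out={g,v}
  B3: in=∅ out={v}
  B4: in={g,v} out={v}
  B5: in={v} out={v}
  B6: in=∅ out={v}
  B7: in=∅ out=∅
  B8: in={v} out={v}
  B9: in={v} out=∅

Conflict graph:
  g — {n,v}
  n — {g,v}
  s — {v}
  v — {g,n,s}

N(g) = ["n", "v"]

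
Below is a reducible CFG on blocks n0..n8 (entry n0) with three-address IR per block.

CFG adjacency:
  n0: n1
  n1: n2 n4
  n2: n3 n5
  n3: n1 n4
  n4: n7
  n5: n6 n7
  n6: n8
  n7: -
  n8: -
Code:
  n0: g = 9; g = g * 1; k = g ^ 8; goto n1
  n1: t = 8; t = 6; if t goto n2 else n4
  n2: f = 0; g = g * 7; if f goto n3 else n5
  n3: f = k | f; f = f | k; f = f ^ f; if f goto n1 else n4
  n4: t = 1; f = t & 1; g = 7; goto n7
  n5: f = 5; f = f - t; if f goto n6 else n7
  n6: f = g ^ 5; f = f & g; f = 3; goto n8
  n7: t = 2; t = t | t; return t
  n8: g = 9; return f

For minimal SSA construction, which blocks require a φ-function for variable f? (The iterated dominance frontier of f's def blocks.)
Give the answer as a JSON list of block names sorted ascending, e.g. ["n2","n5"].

idom tree: n1←n0 n2←n1 n3←n2 n4←n1 n5←n2 n6←n5 n7←n1 n8←n6
Dom∩ at merges:
  n1: preds {n0,n3}: {n0} ∩ {n0,n1,n2,n3} = {n0}; idom=n0
  n4: preds {n1,n3}: {n0,n1} ∩ {n0,n1,n2,n3} = {n0,n1}; idom=n1
  n7: preds {n4,n5}: {n0,n1,n4} ∩ {n0,n1,n2,n5} = {n0,n1}; idom=n1

Frontier:
  n1←n0: walk · to n0
  n1←n3: walk n3→n2→n1 to n0
  n4←n1: walk · to n1
  n4←n3: walk n3→n2 to n1
  n7←n4: walk n4 to n1
  n7←n5: walk n5→n2 to n1
  n0: DF=∅
  n1: DF={n1}
  n2: DF={n1,n4,n7}
  n3: DF={n1,n4}
  n4: DF={n7}
  n5: DF={n7}
  n6: DF=∅
  n7: DF=∅
  n8: DF=∅

φ for f: defs {n2,n3,n4,n5,n6}
  DF⁺ = {n1,n4,n7}

Answer: ["n1", "n4", "n7"]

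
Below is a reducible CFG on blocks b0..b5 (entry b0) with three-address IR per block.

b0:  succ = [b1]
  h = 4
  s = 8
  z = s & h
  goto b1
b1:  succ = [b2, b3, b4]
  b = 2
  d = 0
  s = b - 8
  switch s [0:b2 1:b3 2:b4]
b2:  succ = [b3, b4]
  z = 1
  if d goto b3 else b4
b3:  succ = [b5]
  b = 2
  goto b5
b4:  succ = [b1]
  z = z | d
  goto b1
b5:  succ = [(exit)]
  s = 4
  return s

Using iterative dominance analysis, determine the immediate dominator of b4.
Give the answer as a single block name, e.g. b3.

Answer: b1

Derivation:
idom tree: b1←b0 b2←b1 b3←b1 b4←b1 b5←b3
Dom∩ at merges:
  b1: preds {b0,b4}: {b0} ∩ {b0,b1,b4} = {b0}; idom=b0
  b3: preds {b1,b2}: {b0,b1} ∩ {b0,b1,b2} = {b0,b1}; idom=b1
  b4: preds {b1,b2}: {b0,b1} ∩ {b0,b1,b2} = {b0,b1}; idom=b1

idom(b4) = b1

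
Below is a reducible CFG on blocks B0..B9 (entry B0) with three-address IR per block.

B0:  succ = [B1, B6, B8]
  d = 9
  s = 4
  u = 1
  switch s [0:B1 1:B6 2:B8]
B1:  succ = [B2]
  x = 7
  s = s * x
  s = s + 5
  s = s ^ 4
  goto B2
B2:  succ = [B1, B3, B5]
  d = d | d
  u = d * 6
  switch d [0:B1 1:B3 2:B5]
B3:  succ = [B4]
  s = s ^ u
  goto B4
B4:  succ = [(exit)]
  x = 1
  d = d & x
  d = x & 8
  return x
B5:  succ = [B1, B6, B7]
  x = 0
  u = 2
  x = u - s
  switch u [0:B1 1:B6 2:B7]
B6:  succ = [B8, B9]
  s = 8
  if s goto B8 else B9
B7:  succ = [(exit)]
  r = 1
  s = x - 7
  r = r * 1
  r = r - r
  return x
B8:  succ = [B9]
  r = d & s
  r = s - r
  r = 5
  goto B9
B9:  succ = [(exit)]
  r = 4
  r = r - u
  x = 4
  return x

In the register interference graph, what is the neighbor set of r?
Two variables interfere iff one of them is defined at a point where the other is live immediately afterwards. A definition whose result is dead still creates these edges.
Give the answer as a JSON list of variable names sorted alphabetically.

def/use:
  B0: {d,s,u} / ∅
  B1: {s,x} / {s}
  B2: {d,u} / {d}
  B3: {s} / {s,u}
  B4: {d,x} / {d}
  B5: {u,x} / {s}
  B6: {s} / ∅
  B7: {r,s} / {x}
  B8: {r} / {d,s}
  B9: {r,x} / {u}

Live sets:
  B0 li=∅ lo={d,s,u}
  B1 li={d,s} lo={d,s}
  B2 li={d,s} lo={d,s,u}
  B3 li={d,s,u} lo={d}
  B4 li={d} lo=∅
  B5 li={d,s} lo={d,s,u,x}
  B6 li={d,u} lo={d,s,u}
  B7 li={x} lo=∅
  B8 li={d,s,u} lo={u}
  B9 li={u} lo=∅

Interfere edges:
  d — {s,u,x}
  r — {s,u,x}
  s — {d,r,u,x}
  u — {d,r,s,x}
  x — {d,r,s,u}

N(r) = ["s", "u", "x"]

Answer: ["s", "u", "x"]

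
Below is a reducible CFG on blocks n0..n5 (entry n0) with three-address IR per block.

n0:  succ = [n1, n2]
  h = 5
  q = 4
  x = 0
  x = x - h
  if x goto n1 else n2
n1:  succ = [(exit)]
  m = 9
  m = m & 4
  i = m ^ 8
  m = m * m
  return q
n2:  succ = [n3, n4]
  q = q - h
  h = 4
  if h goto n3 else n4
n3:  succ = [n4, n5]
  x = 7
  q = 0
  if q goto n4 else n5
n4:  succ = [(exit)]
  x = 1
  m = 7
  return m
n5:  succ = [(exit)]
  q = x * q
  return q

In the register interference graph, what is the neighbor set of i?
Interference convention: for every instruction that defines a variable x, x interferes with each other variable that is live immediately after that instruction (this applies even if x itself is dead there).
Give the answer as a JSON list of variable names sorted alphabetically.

Per-block:
  n0: {h,q,x} / ∅
  n1: {i,m} / {q}
  n2: {h,q} / {h,q}
  n3: {q,x} / ∅
  n4: {m,x} / ∅
  n5: {q} / {q,x}

Live sets:
  n0: in=∅ out={h,q}
  n1: in={q} out=∅
  n2: in={h,q} out=∅
  n3: in=∅ out={q,x}
  n4: in=∅ out=∅
  n5: in={q,x} out=∅

Interference:
  h — {q,x}
  i — {m,q}
  m — {i,q}
  q — {h,i,m,x}
  x — {h,q}

N(i) = ["m", "q"]

Answer: ["m", "q"]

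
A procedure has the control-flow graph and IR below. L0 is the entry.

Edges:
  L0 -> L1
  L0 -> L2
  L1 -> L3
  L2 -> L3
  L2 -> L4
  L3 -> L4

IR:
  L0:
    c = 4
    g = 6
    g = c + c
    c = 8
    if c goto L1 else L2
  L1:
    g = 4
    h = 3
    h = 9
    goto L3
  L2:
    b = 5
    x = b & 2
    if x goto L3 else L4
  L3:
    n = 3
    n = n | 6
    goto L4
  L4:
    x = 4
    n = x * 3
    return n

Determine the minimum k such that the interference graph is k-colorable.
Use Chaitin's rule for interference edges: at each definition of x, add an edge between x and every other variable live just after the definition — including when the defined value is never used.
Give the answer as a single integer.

Answer: 2

Analysis:
Block summaries:
  L0 def {c,g} use ∅
  L1 def {g,h} use ∅
  L2 def {b,x} use ∅
  L3 def {n} use ∅
  L4 def {n,x} use ∅

Liveness:
  L0 li=∅ lo=∅
  L1 li=∅ lo=∅
  L2 li=∅ lo=∅
  L3 li=∅ lo=∅
  L4 li=∅ lo=∅

Interference:
  b: ∅
  c: {g}
  g: {c}
  h: ∅
  n: ∅
  x: ∅

Colouring:
  clique {c,g} ⇒ need ≥ 2
  2-colouring: c0={b,c,h,n,x}  c1={g}
  χ = 2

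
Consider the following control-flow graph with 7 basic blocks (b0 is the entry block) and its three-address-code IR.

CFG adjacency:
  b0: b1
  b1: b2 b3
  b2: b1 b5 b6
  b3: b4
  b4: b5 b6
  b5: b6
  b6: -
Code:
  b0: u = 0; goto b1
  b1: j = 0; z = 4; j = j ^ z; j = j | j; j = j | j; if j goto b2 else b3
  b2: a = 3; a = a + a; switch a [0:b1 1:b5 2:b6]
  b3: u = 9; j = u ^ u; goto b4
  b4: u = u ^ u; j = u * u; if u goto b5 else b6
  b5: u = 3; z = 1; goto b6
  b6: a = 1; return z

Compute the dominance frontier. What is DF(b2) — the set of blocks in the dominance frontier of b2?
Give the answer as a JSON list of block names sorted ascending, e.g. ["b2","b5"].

Answer: ["b1", "b5", "b6"]

Derivation:
idom tree: b1←b0 b2←b1 b3←b1 b4←b3 b5←b1 b6←b1
Join-block Dom:
  b1: preds {b0,b2}: {b0} ∩ {b0,b1,b2} = {b0}; idom=b0
  b5: preds {b2,b4}: {b0,b1,b2} ∩ {b0,b1,b3,b4} = {b0,b1}; idom=b1
  b6: preds {b2,b4,b5}: {b0,b1,b2} ∩ {b0,b1,b3,b4} ∩ {b0,b1,b5} = {b0,b1}; idom=b1

DF walk-up:
  join b1 pred b0: · stop@b0
  join b1 pred b2: b2→b1 stop@b0
  join b5 pred b2: b2 stop@b1
  join b5 pred b4: b4→b3 stop@b1
  join b6 pred b2: b2 stop@b1
  join b6 pred b4: b4→b3 stop@b1
  join b6 pred b5: b5 stop@b1
  b0: DF=∅
  b1: DF={b1}
  b2: DF={b1,b5,b6}
  b3: DF={b5,b6}
  b4: DF={b5,b6}
  b5: DF={b6}
  b6: DF=∅

DF(b2) = ["b1", "b5", "b6"]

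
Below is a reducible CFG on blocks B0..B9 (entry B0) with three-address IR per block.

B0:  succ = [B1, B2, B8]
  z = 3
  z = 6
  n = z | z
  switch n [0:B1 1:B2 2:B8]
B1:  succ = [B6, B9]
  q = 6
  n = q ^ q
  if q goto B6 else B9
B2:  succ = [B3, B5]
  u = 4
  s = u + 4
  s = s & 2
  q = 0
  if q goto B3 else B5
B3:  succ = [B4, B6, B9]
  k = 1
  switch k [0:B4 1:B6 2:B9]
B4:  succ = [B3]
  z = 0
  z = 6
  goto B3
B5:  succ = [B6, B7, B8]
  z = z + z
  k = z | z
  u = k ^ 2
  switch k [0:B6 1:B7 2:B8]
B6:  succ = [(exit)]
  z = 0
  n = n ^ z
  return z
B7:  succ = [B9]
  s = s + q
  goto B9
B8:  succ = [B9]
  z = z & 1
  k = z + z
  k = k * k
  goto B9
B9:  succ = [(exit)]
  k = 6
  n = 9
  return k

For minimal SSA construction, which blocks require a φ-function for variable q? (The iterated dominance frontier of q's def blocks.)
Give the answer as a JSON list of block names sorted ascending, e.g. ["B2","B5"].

idom tree: B1←B0 B2←B0 B3←B2 B4←B3 B5←B2 B6←B0 B7←B5 B8←B0 B9←B0
Dom at joins:
  B3: preds {B2,B4}: {B0,B2} ∩ {B0,B2,B3,B4} = {B0,B2}; idom=B2
  B6: preds {B1,B3,B5}: {B0,B1} ∩ {B0,B2,B3} ∩ {B0,B2,B5} = {B0}; idom=B0
  B8: preds {B0,B5}: {B0} ∩ {B0,B2,B5} = {B0}; idom=B0
  B9: preds {B1,B3,B7,B8}: {B0,B1} ∩ {B0,B2,B3} ∩ {B0,B2,B5,B7} ∩ {B0,B8} = {B0}; idom=B0

DF derivation:
  B3←B2: walk · to B2
  B3←B4: walk B4→B3 to B2
  B6←B1: walk B1 to B0
  B6←B3: walk B3→B2 to B0
  B6←B5: walk B5→B2 to B0
  B8←B0: walk · to B0
  B8←B5: walk B5→B2 to B0
  B9←B1: walk B1 to B0
  B9←B3: walk B3→B2 to B0
  B9←B7: walk B7→B5→B2 to B0
  B9←B8: walk B8 to B0
  B0 → ∅
  B1 → {B6,B9}
  B2 → {B6,B8,B9}
  B3 → {B3,B6,B9}
  B4 → {B3}
  B5 → {B6,B8,B9}
  B6 → ∅
  B7 → {B9}
  B8 → {B9}
  B9 → ∅

φ for q: defs {B1,B2}
  DF⁺ = {B6,B8,B9}

Answer: ["B6", "B8", "B9"]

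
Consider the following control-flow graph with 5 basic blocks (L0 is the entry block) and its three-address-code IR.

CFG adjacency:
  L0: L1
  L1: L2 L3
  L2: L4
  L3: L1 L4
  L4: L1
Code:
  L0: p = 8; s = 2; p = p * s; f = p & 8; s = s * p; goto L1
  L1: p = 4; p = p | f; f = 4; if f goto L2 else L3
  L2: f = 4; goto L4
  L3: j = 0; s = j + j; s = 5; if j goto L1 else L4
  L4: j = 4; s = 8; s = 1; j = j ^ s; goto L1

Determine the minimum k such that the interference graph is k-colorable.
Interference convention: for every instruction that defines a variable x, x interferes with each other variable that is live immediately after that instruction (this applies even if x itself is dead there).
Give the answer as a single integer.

Block summaries:
  L0 def {f,p,s} use ∅
  L1 def {f,p} use {f}
  L2 def {f} use ∅
  L3 def {j,s} use ∅
  L4 def {j,s} use ∅

Live sets:
  live L0: ∅→{f}
  live L1: {f}→{f}
  live L2: ∅→{f}
  live L3: {f}→{f}
  live L4: {f}→{f}

Conflict graph:
  f — {j,p,s}
  j — {f,s}
  p — {f,s}
  s — {f,j,p}

Registers:
  {f,j,s} pairwise interfere (3-clique) ⇒ χ ≥ 3
  3-colouring: r0={f}  r1={s}  r2={j,p}
  χ = 3

Answer: 3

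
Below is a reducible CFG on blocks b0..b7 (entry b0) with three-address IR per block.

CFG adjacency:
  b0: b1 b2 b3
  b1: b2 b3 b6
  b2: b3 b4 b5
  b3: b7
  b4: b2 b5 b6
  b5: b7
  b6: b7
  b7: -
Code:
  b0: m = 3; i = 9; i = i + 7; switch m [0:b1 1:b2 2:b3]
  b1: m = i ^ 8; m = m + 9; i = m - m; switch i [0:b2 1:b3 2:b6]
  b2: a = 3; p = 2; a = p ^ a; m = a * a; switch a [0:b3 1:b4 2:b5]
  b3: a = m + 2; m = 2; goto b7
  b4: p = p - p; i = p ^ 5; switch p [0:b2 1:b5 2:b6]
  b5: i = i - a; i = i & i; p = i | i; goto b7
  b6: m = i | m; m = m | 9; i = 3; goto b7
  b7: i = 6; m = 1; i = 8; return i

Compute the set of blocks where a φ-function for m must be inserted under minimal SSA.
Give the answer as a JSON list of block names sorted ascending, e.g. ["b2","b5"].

idom tree: b1←b0 b2←b0 b3←b0 b4←b2 b5←b2 b6←b0 b7←b0
Join-block Dom:
  b2: preds {b0,b1,b4}: {b0} ∩ {b0,b1} ∩ {b0,b2,b4} = {b0}; idom=b0
  b3: preds {b0,b1,b2}: {b0} ∩ {b0,b1} ∩ {b0,b2} = {b0}; idom=b0
  b5: preds {b2,b4}: {b0,b2} ∩ {b0,b2,b4} = {b0,b2}; idom=b2
  b6: preds {b1,b4}: {b0,b1} ∩ {b0,b2,b4} = {b0}; idom=b0
  b7: preds {b3,b5,b6}: {b0,b3} ∩ {b0,b2,b5} ∩ {b0,b6} = {b0}; idom=b0

Frontier:
  b2←b0: walk · to b0
  b2←b1: walk b1 to b0
  b2←b4: walk b4→b2 to b0
  b3←b0: walk · to b0
  b3←b1: walk b1 to b0
  b3←b2: walk b2 to b0
  b5←b2: walk · to b2
  b5←b4: walk b4 to b2
  b6←b1: walk b1 to b0
  b6←b4: walk b4→b2 to b0
  b7←b3: walk b3 to b0
  b7←b5: walk b5→b2 to b0
  b7←b6: walk b6 to b0
  DF(b0)=∅
  DF(b1)={b2,b3,b6}
  DF(b2)={b2,b3,b6,b7}
  DF(b3)={b7}
  DF(b4)={b2,b5,b6}
  DF(b5)={b7}
  DF(b6)={b7}
  DF(b7)=∅

φ for m: defs {b0,b1,b2,b3,b6,b7}
  DF⁺ = {b2,b3,b6,b7}

Answer: ["b2", "b3", "b6", "b7"]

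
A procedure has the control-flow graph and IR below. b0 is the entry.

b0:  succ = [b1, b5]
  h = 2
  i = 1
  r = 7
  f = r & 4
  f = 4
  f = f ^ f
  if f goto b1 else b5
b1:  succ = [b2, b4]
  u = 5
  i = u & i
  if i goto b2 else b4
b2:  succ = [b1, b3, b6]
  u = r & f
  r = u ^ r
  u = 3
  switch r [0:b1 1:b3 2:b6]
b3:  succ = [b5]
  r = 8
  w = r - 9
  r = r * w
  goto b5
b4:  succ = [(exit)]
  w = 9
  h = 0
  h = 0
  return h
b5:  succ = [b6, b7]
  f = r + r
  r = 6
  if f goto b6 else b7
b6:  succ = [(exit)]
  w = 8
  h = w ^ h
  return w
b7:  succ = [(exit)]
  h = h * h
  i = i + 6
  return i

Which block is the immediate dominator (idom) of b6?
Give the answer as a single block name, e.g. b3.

Answer: b0

Derivation:
idom tree: b1←b0 b2←b1 b3←b2 b4←b1 b5←b0 b6←b0 b7←b5
Dom at joins:
  b1: preds {b0,b2}: {b0} ∩ {b0,b1,b2} = {b0}; idom=b0
  b5: preds {b0,b3}: {b0} ∩ {b0,b1,b2,b3} = {b0}; idom=b0
  b6: preds {b2,b5}: {b0,b1,b2} ∩ {b0,b5} = {b0}; idom=b0

idom(b6) = b0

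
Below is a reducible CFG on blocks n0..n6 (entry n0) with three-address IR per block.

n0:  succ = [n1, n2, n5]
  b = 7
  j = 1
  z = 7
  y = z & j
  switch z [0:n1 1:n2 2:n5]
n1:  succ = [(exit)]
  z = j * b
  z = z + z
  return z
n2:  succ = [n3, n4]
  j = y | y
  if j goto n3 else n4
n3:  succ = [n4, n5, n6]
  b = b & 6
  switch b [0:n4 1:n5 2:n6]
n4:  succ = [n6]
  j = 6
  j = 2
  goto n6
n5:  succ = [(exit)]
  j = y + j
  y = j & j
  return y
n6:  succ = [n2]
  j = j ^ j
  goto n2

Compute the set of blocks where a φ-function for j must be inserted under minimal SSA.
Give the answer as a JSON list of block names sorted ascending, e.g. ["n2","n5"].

idom tree: n1←n0 n2←n0 n3←n2 n4←n2 n5←n0 n6←n2
Dom∩ at merges:
  n2: preds {n0,n6}: {n0} ∩ {n0,n2,n6} = {n0}; idom=n0
  n4: preds {n2,n3}: {n0,n2} ∩ {n0,n2,n3} = {n0,n2}; idom=n2
  n5: preds {n0,n3}: {n0} ∩ {n0,n2,n3} = {n0}; idom=n0
  n6: preds {n3,n4}: {n0,n2,n3} ∩ {n0,n2,n4} = {n0,n2}; idom=n2

Frontier:
  join n2 pred n0: · stop@n0
  join n2 pred n6: n6→n2 stop@n0
  join n4 pred n2: · stop@n2
  join n4 pred n3: n3 stop@n2
  join n5 pred n0: · stop@n0
  join n5 pred n3: n3→n2 stop@n0
  join n6 pred n3: n3 stop@n2
  join n6 pred n4: n4 stop@n2
  DF(n0)=∅
  DF(n1)=∅
  DF(n2)={n2,n5}
  DF(n3)={n4,n5,n6}
  DF(n4)={n6}
  DF(n5)=∅
  DF(n6)={n2}

φ for j: defs {n0,n2,n4,n5,n6}
  DF⁺ = {n2,n5,n6}

Answer: ["n2", "n5", "n6"]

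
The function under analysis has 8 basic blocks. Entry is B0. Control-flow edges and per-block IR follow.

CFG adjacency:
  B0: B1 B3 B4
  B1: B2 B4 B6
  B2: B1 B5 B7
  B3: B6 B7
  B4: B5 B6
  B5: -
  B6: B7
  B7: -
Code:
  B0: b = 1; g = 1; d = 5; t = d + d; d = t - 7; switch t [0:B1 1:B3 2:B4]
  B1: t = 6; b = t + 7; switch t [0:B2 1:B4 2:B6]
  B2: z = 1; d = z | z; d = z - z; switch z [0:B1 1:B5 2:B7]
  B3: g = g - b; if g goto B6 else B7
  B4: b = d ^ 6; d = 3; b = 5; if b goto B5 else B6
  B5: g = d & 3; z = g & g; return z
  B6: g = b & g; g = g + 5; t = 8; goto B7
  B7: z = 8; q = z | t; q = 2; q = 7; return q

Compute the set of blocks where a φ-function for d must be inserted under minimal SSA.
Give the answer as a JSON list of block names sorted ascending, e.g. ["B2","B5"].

Answer: ["B1", "B4", "B5", "B6", "B7"]

Derivation:
idom tree: B1←B0 B2←B1 B3←B0 B4←B0 B5←B0 B6←B0 B7←B0
Join-block Dom:
  B1: preds {B0,B2}: {B0} ∩ {B0,B1,B2} = {B0}; idom=B0
  B4: preds {B0,B1}: {B0} ∩ {B0,B1} = {B0}; idom=B0
  B5: preds {B2,B4}: {B0,B1,B2} ∩ {B0,B4} = {B0}; idom=B0
  B6: preds {B1,B3,B4}: {B0,B1} ∩ {B0,B3} ∩ {B0,B4} = {B0}; idom=B0
  B7: preds {B2,B3,B6}: {B0,B1,B2} ∩ {B0,B3} ∩ {B0,B6} = {B0}; idom=B0

DF walk-up:
  B1←B0: walk · to B0
  B1←B2: walk B2→B1 to B0
  B4←B0: walk · to B0
  B4←B1: walk B1 to B0
  B5←B2: walk B2→B1 to B0
  B5←B4: walk B4 to B0
  B6←B1: walk B1 to B0
  B6←B3: walk B3 to B0
  B6←B4: walk B4 to B0
  B7←B2: walk B2→B1 to B0
  B7←B3: walk B3 to B0
  B7←B6: walk B6 to B0
  B0: DF=∅
  B1: DF={B1,B4,B5,B6,B7}
  B2: DF={B1,B5,B7}
  B3: DF={B6,B7}
  B4: DF={B5,B6}
  B5: DF=∅
  B6: DF={B7}
  B7: DF=∅

φ for d: defs {B0,B2,B4}
  DF⁺ = {B1,B4,B5,B6,B7}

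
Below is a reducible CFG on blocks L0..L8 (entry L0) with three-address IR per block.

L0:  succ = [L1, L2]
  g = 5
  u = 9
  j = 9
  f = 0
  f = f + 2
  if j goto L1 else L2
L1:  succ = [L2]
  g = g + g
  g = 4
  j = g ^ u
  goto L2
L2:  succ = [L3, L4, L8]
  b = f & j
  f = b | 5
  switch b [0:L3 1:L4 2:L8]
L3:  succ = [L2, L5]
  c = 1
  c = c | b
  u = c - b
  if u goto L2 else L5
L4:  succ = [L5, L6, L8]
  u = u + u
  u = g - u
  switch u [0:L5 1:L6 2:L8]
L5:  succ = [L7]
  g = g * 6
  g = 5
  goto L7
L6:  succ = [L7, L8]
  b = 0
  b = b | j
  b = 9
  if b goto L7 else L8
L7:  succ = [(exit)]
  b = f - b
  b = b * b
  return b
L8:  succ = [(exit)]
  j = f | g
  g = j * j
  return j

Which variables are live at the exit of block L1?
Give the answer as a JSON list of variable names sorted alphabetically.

Answer: ["f", "g", "j", "u"]

Derivation:
def/use:
  L0: {f,g,j,u} / ∅
  L1: {g,j} / {g,u}
  L2: {b,f} / {f,j}
  L3: {c,u} / {b}
  L4: {u} / {g,u}
  L5: {g} / {g}
  L6: {b} / {j}
  L7: {b} / {b,f}
  L8: {g,j} / {f,g}

Live sets:
  live L0: ∅→{f,g,j,u}
  live L1: {f,g,u}→{f,g,j,u}
  live L2: {f,g,j,u}→{b,f,g,j,u}
  live L3: {b,f,g,j}→{b,f,g,j,u}
  live L4: {b,f,g,j,u}→{b,f,g,j}
  live L5: {b,f,g}→{b,f}
  live L6: {f,g,j}→{b,f,g}
  live L7: {b,f}→∅
  live L8: {f,g}→∅

live-out(L1) = ["f", "g", "j", "u"]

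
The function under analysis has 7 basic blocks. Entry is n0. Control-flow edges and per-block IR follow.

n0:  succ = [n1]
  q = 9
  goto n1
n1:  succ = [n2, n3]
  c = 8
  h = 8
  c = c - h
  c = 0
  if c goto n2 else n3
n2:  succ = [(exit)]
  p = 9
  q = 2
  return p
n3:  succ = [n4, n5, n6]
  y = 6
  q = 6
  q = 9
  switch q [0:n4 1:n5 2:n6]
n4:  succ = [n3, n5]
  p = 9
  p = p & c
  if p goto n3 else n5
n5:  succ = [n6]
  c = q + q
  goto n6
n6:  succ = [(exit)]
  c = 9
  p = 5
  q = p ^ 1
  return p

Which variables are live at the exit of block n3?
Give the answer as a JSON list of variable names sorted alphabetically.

Answer: ["c", "q"]

Analysis:
Per-block:
  n0 def {q} use ∅
  n1 def {c,h} use ∅
  n2 def {p,q} use ∅
  n3 def {q,y} use ∅
  n4 def {p} use {c}
  n5 def {c} use {q}
  n6 def {c,p,q} use ∅

Liveness:
  live n0: ∅→∅
  live n1: ∅→{c}
  live n2: ∅→∅
  live n3: {c}→{c,q}
  live n4: {c,q}→{c,q}
  live n5: {q}→∅
  live n6: ∅→∅

live-out(n3) = ["c", "q"]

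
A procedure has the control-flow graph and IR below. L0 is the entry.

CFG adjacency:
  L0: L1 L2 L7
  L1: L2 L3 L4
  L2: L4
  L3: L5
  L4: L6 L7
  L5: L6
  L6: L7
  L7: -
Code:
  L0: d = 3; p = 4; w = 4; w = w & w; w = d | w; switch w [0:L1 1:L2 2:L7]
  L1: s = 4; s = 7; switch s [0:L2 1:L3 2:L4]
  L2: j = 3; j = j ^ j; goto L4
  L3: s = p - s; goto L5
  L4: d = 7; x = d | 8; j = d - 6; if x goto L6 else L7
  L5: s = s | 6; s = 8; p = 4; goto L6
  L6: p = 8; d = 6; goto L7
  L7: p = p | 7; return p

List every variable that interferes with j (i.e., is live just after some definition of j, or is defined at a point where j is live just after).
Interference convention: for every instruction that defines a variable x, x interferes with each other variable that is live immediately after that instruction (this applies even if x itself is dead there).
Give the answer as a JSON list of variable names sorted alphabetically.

def/use:
  L0: {d,p,w} / ∅
  L1: {s} / ∅
  L2: {j} / ∅
  L3: {s} / {p,s}
  L4: {d,j,x} / ∅
  L5: {p,s} / {s}
  L6: {d,p} / ∅
  L7: {p} / {p}

Backward fixpoint:
  L0 li=∅ lo={p}
  L1 li={p} lo={p,s}
  L2 li={p} lo={p}
  L3 li={p,s} lo={s}
  L4 li={p} lo={p}
  L5 li={s} lo=∅
  L6 li=∅ lo={p}
  L7 li={p} lo=∅

Conflict graph:
  d — {p,w,x}
  j — {p,x}
  p — {d,j,s,w,x}
  s — {p}
  w — {d,p}
  x — {d,j,p}

N(j) = ["p", "x"]

Answer: ["p", "x"]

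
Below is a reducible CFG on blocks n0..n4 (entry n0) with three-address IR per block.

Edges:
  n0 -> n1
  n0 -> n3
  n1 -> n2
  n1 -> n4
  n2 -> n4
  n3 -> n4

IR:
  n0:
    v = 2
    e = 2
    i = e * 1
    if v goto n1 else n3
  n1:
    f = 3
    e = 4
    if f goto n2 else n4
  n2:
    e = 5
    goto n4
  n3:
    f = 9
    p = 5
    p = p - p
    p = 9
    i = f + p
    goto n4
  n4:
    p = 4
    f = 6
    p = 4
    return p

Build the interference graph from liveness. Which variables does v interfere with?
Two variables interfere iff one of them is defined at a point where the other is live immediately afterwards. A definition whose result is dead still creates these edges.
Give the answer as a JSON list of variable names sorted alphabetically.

Answer: ["e", "i"]

Derivation:
Per-block:
  n0: {e,i,v} / ∅
  n1: {e,f} / ∅
  n2: {e} / ∅
  n3: {f,i,p} / ∅
  n4: {f,p} / ∅

Live sets:
  n0: in=∅ out=∅
  n1: in=∅ out=∅
  n2: in=∅ out=∅
  n3: in=∅ out=∅
  n4: in=∅ out=∅

Conflict graph:
  e — {f,v}
  f — {e,p}
  i — {v}
  p — {f}
  v — {e,i}

N(v) = ["e", "i"]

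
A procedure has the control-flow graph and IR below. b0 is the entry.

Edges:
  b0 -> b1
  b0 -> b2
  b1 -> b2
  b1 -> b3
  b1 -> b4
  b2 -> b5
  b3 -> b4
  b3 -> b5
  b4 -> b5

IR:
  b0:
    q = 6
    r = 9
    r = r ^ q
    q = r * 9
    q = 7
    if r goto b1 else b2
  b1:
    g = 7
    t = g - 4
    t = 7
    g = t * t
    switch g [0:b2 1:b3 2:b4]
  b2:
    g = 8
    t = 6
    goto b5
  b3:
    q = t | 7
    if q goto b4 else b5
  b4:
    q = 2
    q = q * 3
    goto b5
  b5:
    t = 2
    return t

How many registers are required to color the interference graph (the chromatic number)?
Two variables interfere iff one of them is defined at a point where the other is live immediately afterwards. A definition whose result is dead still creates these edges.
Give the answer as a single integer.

def/use:
  b0: {q,r} / ∅
  b1: {g,t} / ∅
  b2: {g,t} / ∅
  b3: {q} / {t}
  b4: {q} / ∅
  b5: {t} / ∅

Liveness:
  live b0: ∅→∅
  live b1: ∅→{t}
  live b2: ∅→∅
  live b3: {t}→∅
  live b4: ∅→∅
  live b5: ∅→∅

Conflict graph:
  g↔{t}
  q↔{r}
  r↔{q}
  t↔{g}

Chromatic number:
  {g,t} pairwise interfere (2-clique) ⇒ χ ≥ 2
  assign g→R0 q→R0 r→R1 t→R1 — no edge inside a register ⇒ χ ≤ 2
  χ = 2

Answer: 2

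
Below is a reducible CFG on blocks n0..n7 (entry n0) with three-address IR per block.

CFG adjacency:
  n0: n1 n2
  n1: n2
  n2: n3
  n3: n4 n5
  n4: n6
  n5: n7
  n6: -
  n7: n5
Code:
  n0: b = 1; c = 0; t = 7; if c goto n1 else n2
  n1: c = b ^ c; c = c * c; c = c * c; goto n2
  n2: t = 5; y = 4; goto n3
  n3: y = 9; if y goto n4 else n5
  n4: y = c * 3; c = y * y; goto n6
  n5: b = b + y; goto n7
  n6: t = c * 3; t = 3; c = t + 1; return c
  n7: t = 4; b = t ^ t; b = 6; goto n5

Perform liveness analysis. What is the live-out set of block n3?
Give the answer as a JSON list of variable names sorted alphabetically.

def/use:
  n0: {b,c,t} / ∅
  n1: {c} / {b,c}
  n2: {t,y} / ∅
  n3: {y} / ∅
  n4: {c,y} / {c}
  n5: {b} / {b,y}
  n6: {c,t} / {c}
  n7: {b,t} / ∅

Liveness:
  n0: in=∅ out={b,c}
  n1: in={b,c} out={b,c}
  n2: in={b,c} out={b,c}
  n3: in={b,c} out={b,c,y}
  n4: in={c} out={c}
  n5: in={b,y} out={y}
  n6: in={c} out=∅
  n7: in={y} out={b,y}

live-out(n3) = ["b", "c", "y"]

Answer: ["b", "c", "y"]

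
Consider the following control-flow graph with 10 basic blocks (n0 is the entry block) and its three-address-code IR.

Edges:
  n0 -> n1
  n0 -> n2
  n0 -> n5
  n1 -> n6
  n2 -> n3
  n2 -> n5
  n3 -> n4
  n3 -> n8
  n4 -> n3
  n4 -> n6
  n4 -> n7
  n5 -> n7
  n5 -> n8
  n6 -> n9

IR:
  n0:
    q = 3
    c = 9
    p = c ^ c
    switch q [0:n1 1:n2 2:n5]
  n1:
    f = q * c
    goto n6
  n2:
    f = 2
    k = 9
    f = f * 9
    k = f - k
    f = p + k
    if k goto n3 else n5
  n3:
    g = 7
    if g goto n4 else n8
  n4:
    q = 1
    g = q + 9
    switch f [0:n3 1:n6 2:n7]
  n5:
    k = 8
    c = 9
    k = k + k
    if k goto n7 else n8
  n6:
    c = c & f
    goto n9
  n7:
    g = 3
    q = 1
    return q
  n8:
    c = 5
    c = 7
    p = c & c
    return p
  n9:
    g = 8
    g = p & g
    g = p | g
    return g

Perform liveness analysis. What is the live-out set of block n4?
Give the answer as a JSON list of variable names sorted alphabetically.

Answer: ["c", "f", "p"]

Working:
Per-block:
  n0 def {c,p,q} use ∅
  n1 def {f} use {c,q}
  n2 def {f,k} use {p}
  n3 def {g} use ∅
  n4 def {g,q} use {f}
  n5 def {c,k} use ∅
  n6 def {c} use {c,f}
  n7 def {g,q} use ∅
  n8 def {c,p} use ∅
  n9 def {g} use {p}

Live sets:
  n0: in=∅ out={c,p,q}
  n1: in={c,p,q} out={c,f,p}
  n2: in={c,p} out={c,f,p}
  n3: in={c,f,p} out={c,f,p}
  n4: in={c,f,p} out={c,f,p}
  n5: in=∅ out=∅
  n6: in={c,f,p} out={p}
  n7: in=∅ out=∅
  n8: in=∅ out=∅
  n9: in={p} out=∅

live-out(n4) = ["c", "f", "p"]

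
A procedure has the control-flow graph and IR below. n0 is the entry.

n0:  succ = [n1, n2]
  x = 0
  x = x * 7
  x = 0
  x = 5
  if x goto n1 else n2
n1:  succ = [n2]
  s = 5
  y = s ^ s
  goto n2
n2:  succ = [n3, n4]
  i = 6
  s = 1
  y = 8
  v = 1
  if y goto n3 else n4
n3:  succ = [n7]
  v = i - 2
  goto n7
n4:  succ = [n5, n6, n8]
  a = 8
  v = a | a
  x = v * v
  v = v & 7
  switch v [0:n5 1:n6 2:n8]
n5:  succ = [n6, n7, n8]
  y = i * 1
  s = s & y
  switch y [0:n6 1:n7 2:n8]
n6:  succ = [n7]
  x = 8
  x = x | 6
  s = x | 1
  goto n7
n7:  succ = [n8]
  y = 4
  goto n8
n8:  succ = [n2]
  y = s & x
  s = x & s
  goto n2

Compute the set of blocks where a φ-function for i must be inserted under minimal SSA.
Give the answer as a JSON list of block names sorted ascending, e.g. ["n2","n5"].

idom tree: n1←n0 n2←n0 n3←n2 n4←n2 n5←n4 n6←n4 n7←n2 n8←n2
Dom∩ at merges:
  n2: preds {n0,n1,n8}: {n0} ∩ {n0,n1} ∩ {n0,n2,n8} = {n0}; idom=n0
  n6: preds {n4,n5}: {n0,n2,n4} ∩ {n0,n2,n4,n5} = {n0,n2,n4}; idom=n4
  n7: preds {n3,n5,n6}: {n0,n2,n3} ∩ {n0,n2,n4,n5} ∩ {n0,n2,n4,n6} = {n0,n2}; idom=n2
  n8: preds {n4,n5,n7}: {n0,n2,n4} ∩ {n0,n2,n4,n5} ∩ {n0,n2,n7} = {n0,n2}; idom=n2

DF walk-up:
  join n2 pred n0: · stop@n0
  join n2 pred n1: n1 stop@n0
  join n2 pred n8: n8→n2 stop@n0
  join n6 pred n4: · stop@n4
  join n6 pred n5: n5 stop@n4
  join n7 pred n3: n3 stop@n2
  join n7 pred n5: n5→n4 stop@n2
  join n7 pred n6: n6→n4 stop@n2
  join n8 pred n4: n4 stop@n2
  join n8 pred n5: n5→n4 stop@n2
  join n8 pred n7: n7 stop@n2
  n0: DF=∅
  n1: DF={n2}
  n2: DF={n2}
  n3: DF={n7}
  n4: DF={n7,n8}
  n5: DF={n6,n7,n8}
  n6: DF={n7}
  n7: DF={n8}
  n8: DF={n2}

φ for i: defs {n2}
  DF⁺ = {n2}

Answer: ["n2"]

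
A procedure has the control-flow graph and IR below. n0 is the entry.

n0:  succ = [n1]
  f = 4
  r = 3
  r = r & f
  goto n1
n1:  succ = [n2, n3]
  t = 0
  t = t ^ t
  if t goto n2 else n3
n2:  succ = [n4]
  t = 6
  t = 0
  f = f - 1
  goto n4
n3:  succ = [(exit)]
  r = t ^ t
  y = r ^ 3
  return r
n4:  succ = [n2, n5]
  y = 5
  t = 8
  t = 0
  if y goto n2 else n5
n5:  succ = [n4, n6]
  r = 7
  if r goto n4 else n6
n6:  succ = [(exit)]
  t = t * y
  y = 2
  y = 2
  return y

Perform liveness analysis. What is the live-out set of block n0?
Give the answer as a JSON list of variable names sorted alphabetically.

Answer: ["f"]

Analysis:
def/use:
  n0: def={f,r} ue=∅
  n1: def={t} ue=∅
  n2: def={f,t} ue={f}
  n3: def={r,y} ue={t}
  n4: def={t,y} ue=∅
  n5: def={r} ue=∅
  n6: def={t,y} ue={t,y}

Live sets:
  n0: in=∅ out={f}
  n1: in={f} out={f,t}
  n2: in={f} out={f}
  n3: in={t} out=∅
  n4: in={f} out={f,t,y}
  n5: in={f,t,y} out={f,t,y}
  n6: in={t,y} out=∅

live-out(n0) = ["f"]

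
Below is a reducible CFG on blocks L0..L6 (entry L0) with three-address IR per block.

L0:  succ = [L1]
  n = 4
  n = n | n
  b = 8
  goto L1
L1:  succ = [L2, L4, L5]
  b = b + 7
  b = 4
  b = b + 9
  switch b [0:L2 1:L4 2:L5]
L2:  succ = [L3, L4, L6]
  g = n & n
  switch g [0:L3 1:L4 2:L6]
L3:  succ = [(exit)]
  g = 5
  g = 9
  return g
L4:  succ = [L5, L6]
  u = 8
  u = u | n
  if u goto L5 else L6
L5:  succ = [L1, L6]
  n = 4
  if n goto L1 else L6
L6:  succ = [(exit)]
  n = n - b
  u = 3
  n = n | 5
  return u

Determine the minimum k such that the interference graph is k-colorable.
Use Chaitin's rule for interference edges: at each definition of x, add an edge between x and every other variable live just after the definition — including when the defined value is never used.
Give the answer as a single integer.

Block summaries:
  L0: def={b,n} ue=∅
  L1: def={b} ue={b}
  L2: def={g} ue={n}
  L3: def={g} ue=∅
  L4: def={u} ue={n}
  L5: def={n} ue=∅
  L6: def={n,u} ue={b,n}

Backward fixpoint:
  live L0: ∅→{b,n}
  live L1: {b,n}→{b,n}
  live L2: {b,n}→{b,n}
  live L3: ∅→∅
  live L4: {b,n}→{b,n}
  live L5: {b}→{b,n}
  live L6: {b,n}→∅

Interference:
  b↔{g,n,u}
  g↔{b,n}
  n↔{b,g,u}
  u↔{b,n}

Registers:
  lower bound: {b,g,n} mutually conflict ⇒ χ ≥ 3
  3-colouring: R0={b}  R1={n}  R2={g,u}
  χ = 3

Answer: 3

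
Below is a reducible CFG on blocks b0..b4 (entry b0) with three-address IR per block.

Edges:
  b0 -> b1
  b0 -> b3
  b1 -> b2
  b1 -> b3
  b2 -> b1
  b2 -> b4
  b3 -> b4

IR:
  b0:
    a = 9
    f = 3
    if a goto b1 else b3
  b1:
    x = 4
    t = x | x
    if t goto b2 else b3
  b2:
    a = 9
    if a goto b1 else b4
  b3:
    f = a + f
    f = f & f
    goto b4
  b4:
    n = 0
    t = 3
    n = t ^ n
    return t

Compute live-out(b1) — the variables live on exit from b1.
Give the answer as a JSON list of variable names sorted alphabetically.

Answer: ["a", "f"]

Analysis:
Per-block:
  b0: {a,f} / ∅
  b1: {t,x} / ∅
  b2: {a} / ∅
  b3: {f} / {a,f}
  b4: {n,t} / ∅

Backward fixpoint:
  b0 li=∅ lo={a,f}
  b1 li={a,f} lo={a,f}
  b2 li={f} lo={a,f}
  b3 li={a,f} lo=∅
  b4 li=∅ lo=∅

live-out(b1) = ["a", "f"]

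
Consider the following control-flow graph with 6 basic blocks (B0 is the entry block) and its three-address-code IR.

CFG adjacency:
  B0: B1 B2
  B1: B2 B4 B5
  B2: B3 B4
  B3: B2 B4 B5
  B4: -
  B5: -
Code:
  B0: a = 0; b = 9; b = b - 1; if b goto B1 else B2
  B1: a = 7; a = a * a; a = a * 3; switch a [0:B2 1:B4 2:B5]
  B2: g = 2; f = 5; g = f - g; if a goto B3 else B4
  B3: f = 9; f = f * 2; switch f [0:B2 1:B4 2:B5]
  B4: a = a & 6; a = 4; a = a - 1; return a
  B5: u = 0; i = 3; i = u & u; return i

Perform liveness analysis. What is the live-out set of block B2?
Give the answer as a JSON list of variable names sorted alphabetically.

Answer: ["a"]

Working:
def/use:
  B0 def {a,b} use ∅
  B1 def {a} use ∅
  B2 def {f,g} use {a}
  B3 def {f} use ∅
  B4 def {a} use {a}
  B5 def {i,u} use ∅

Liveness:
  live B0: ∅→{a}
  live B1: ∅→{a}
  live B2: {a}→{a}
  live B3: {a}→{a}
  live B4: {a}→∅
  live B5: ∅→∅

live-out(B2) = ["a"]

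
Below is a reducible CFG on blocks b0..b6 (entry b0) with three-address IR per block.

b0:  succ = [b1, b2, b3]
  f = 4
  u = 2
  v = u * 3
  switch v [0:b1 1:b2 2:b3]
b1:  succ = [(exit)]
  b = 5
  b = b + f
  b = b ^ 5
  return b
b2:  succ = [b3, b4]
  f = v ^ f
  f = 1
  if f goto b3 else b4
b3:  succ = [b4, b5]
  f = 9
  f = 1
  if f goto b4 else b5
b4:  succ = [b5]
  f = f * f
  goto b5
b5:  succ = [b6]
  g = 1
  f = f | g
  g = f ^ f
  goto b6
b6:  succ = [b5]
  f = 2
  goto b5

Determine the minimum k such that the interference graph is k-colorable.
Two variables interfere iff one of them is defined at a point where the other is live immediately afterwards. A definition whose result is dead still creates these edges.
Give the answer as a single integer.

Answer: 2

Derivation:
def/use:
  b0 def {f,u,v} use ∅
  b1 def {b} use {f}
  b2 def {f} use {f,v}
  b3 def {f} use ∅
  b4 def {f} use {f}
  b5 def {f,g} use {f}
  b6 def {f} use ∅

Backward fixpoint:
  b0: in=∅ out={f,v}
  b1: in={f} out=∅
  b2: in={f,v} out={f}
  b3: in=∅ out={f}
  b4: in={f} out={f}
  b5: in={f} out=∅
  b6: in=∅ out={f}

Interference:
  b: {f}
  f: {b,g,u,v}
  g: {f}
  u: {f}
  v: {f}

Registers:
  clique {b,f} ⇒ need ≥ 2
  2-colouring: r0={f}  r1={b,g,u,v}
  χ = 2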